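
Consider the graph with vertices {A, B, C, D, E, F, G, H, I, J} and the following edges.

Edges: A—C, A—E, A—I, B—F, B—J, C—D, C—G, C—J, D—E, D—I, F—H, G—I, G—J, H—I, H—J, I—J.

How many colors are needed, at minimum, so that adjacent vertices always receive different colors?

H, I, J are pairwise adjacent, so at least 3 colors are needed.
A valid assignment using 3 colors: A=2, B=3, C=1, D=2, E=1, F=1, G=3, H=3, I=1, J=2. Each edge has distinct colors on its endpoints.

3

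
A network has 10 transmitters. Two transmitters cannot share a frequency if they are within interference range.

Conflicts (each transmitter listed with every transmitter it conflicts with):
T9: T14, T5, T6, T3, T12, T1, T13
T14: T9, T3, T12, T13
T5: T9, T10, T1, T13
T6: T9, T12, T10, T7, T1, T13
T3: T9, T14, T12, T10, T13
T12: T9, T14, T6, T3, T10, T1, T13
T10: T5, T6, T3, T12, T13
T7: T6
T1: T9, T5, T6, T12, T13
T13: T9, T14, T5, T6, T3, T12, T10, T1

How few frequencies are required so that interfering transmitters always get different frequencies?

5

T9, T6, T12, T1, T13 are mutually in conflict, so at least 5 frequencies are needed.
5 frequencies suffice: frequency 1 → {T7, T13}; frequency 2 → {T9, T10}; frequency 3 → {T5, T12}; frequency 4 → {T6, T3}; frequency 5 → {T14, T1}. Every pair that conflicts lands in different frequencies.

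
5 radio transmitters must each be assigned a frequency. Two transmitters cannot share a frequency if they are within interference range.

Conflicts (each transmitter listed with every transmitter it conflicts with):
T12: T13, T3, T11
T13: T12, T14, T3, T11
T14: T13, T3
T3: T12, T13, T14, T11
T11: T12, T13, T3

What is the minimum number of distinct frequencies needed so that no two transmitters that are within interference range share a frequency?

T12, T13, T3, T11 are mutually in conflict, so at least 4 frequencies are needed.
4 frequencies suffice: frequency 1 → {T13}; frequency 2 → {T3}; frequency 3 → {T14, T11}; frequency 4 → {T12}. Each listed conflict is separated.

4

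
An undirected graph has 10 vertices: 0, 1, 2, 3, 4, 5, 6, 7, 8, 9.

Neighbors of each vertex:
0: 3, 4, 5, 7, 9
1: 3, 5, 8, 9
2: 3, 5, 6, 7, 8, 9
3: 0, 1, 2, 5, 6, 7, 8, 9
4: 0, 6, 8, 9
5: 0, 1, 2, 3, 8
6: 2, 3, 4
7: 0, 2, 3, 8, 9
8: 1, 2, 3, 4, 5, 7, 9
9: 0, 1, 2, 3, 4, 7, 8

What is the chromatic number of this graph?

5

2, 3, 7, 8, 9 form a clique, so at least 5 colors are needed.
5 colors suffice: color a → {3, 4}; color b → {5, 6, 9}; color c → {0, 8}; color d → {1, 2}; color e → {7}. Each edge has distinct colors on its endpoints.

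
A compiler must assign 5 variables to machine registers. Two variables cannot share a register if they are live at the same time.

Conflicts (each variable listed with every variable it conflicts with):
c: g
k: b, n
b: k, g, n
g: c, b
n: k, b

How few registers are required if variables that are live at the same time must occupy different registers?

k, b, n all conflict with each other, so at least 3 registers are needed.
3 registers suffice: register 1 → {c, b}; register 2 → {k, g}; register 3 → {n}. No two conflicting variables share a register.

3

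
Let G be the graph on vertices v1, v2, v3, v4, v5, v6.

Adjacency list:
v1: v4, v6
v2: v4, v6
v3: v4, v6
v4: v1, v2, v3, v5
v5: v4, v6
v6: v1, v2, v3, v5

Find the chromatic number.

2

v1 and v6 are adjacent, so at least 2 colors are needed.
2 colors suffice: color 1 → {v4, v6}; color 2 → {v1, v2, v3, v5}. No two adjacent vertices share a color.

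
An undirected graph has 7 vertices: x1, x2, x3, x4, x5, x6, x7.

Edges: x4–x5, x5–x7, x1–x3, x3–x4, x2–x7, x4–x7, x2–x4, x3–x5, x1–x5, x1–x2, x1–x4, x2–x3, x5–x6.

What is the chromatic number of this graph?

4

x1, x2, x3, x4 are pairwise adjacent (a clique of size 4), so at least 4 colors are needed.
4 colors suffice: color 1 → {x4, x6}; color 2 → {x2, x5}; color 3 → {x1, x7}; color 4 → {x3}. Each edge has distinct colors on its endpoints.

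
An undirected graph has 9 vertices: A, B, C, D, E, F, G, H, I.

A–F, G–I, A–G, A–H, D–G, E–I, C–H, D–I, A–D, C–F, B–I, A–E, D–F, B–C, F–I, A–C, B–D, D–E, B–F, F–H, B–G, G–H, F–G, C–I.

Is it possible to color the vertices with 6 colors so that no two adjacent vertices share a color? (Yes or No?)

Yes

The chromatic number is 5. B, D, F, G, I are mutually adjacent (a clique of size 5), so at least 5 colors are needed.
A valid assignment using 5 colors: A=2, B=5, C=3, D=4, E=1, F=1, G=3, H=4, I=2.
Since 6 ≥ 5, a proper 6-coloring certainly exists.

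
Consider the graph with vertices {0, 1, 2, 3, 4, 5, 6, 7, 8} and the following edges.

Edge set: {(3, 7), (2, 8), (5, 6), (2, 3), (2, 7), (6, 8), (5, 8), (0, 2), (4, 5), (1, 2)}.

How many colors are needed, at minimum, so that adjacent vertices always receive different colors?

5, 6, 8 form a triangle, so at least 3 colors are needed.
3 colors suffice: color a → {2, 5}; color b → {0, 1, 4, 7, 8}; color c → {3, 6}. Every edge joins two different colors.

3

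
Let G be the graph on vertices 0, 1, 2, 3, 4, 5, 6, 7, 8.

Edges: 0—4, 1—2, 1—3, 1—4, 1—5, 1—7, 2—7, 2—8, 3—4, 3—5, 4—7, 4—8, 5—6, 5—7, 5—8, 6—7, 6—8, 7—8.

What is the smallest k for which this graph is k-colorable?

4

5, 6, 7, 8 are pairwise adjacent (a clique of size 4), so at least 4 colors are needed.
4 colors suffice: color a → {0, 3, 7}; color b → {1, 8}; color c → {2, 4, 5}; color d → {6}. Every edge joins two different colors.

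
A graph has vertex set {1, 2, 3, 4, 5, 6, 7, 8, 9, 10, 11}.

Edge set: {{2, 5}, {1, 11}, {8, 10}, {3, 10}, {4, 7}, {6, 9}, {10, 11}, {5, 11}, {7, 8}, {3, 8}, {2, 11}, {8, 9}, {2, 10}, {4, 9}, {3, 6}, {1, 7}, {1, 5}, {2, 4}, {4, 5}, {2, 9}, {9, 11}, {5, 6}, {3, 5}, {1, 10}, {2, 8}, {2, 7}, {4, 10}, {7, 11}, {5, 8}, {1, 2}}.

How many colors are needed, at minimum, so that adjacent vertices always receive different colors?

4

1, 2, 5, 11 form a clique, so at least 4 colors are needed.
4 colors suffice: 1=d, 2=a, 3=a, 4=c, 5=b, 6=c, 7=b, 8=c, 9=b, 10=b, 11=c. Every edge joins two different colors.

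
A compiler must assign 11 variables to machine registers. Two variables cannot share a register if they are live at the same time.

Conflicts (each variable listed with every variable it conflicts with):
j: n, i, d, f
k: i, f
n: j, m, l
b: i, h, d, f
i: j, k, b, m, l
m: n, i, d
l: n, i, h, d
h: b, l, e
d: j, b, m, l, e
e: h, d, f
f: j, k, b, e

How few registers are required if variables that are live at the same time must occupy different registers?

2

i and m conflict, so at least 2 registers are needed.
A valid assignment using 2 registers: j=2, k=2, n=1, b=2, i=1, m=2, l=2, h=1, d=1, e=2, f=1. Every pair that conflicts lands in different registers.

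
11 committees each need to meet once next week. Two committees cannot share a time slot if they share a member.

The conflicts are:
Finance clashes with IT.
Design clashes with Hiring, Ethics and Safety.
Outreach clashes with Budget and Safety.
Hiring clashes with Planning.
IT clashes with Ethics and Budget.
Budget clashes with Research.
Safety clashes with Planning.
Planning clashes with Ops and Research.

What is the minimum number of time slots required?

The cycle Budget-Research-Planning-Safety-Outreach-Budget has odd length 5, so it cannot be 2-colored; at least 3 time slots are needed.
Using 3 time slots: Finance=1, Design=1, Outreach=3, Hiring=2, IT=2, Ethics=3, Budget=1, Safety=2, Planning=1, Ops=2, Research=2. Every pair that conflicts lands in different time slots.

3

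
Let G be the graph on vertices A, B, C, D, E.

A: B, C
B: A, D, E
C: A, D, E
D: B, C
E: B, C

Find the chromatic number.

B and D are adjacent, so at least 2 colors are needed.
One proper 2-coloring: A=blue, B=red, C=red, D=blue, E=blue. Each edge has distinct colors on its endpoints.

2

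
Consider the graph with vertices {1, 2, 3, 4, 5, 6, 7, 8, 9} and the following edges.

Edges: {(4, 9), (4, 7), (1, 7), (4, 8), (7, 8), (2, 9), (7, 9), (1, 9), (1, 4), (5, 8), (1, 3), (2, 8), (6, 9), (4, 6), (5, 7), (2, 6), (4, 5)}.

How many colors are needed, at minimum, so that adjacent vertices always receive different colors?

4, 5, 7, 8 are mutually adjacent (a clique of size 4), so at least 4 colors are needed.
A valid assignment using 4 colors: 1=yellow, 2=red, 3=red, 4=red, 5=yellow, 6=green, 7=green, 8=blue, 9=blue. Every edge joins two different colors.

4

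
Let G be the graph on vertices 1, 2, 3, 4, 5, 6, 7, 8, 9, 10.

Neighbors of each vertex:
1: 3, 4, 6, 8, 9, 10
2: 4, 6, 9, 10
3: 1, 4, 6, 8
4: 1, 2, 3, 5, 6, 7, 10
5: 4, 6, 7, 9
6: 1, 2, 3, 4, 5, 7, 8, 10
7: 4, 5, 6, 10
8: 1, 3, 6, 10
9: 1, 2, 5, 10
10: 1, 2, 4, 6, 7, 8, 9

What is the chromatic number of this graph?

1, 6, 8, 10 are pairwise adjacent (a clique of size 4), so at least 4 colors are needed.
4 colors suffice: color red → {6, 9}; color blue → {3, 5, 10}; color green → {4, 8}; color yellow → {1, 2, 7}. Each edge has distinct colors on its endpoints.

4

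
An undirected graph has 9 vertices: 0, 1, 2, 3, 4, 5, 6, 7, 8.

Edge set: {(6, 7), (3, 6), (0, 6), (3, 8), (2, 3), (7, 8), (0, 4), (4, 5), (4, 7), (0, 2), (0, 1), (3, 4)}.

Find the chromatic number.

2

4 and 5 are adjacent, so at least 2 colors are needed.
A valid assignment using 2 colors: 0=blue, 1=red, 2=red, 3=blue, 4=red, 5=blue, 6=red, 7=blue, 8=red. Every edge joins two different colors.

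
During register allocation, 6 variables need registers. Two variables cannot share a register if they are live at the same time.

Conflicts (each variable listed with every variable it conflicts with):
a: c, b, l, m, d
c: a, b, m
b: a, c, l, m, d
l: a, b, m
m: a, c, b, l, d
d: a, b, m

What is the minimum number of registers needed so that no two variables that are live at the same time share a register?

a, c, b, m all conflict with each other, so at least 4 registers are needed.
4 registers suffice: register 1 → {m}; register 2 → {a}; register 3 → {b}; register 4 → {c, l, d}. Every pair that conflicts lands in different registers.

4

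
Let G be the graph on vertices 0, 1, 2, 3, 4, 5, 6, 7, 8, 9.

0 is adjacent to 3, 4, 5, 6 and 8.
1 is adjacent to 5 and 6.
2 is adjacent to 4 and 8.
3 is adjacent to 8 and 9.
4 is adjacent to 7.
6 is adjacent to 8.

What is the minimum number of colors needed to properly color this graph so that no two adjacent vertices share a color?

0, 3, 8 are pairwise adjacent, so at least 3 colors are needed.
3 colors suffice: color red → {0, 1, 2, 7, 9}; color blue → {4, 5, 8}; color green → {3, 6}. Each edge has distinct colors on its endpoints.

3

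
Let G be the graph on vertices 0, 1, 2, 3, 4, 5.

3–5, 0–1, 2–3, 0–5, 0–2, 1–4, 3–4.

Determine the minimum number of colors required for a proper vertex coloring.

The cycle 0-2-3-4-1-0 has odd length 5, so it cannot be 2-colored; at least 3 colors are needed.
One proper 3-coloring: 0=red, 1=green, 2=blue, 3=red, 4=blue, 5=blue. Every edge joins two different colors.

3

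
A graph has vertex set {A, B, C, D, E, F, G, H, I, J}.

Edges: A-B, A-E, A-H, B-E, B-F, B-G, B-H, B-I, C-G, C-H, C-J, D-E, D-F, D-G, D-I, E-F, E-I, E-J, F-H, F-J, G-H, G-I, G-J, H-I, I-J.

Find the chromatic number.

B, G, H, I are mutually adjacent (a clique of size 4), so at least 4 colors are needed.
One proper 4-coloring: A=2, B=4, C=2, D=4, E=1, F=2, G=3, H=1, I=2, J=4. Every edge joins two different colors.

4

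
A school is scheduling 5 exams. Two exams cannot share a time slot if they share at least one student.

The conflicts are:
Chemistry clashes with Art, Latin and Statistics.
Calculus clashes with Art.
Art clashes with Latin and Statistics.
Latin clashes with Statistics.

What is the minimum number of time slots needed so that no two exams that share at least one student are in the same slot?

Chemistry, Art, Latin, Statistics all conflict with each other, so at least 4 time slots are needed.
A valid assignment using 4 time slots: Chemistry=3, Calculus=2, Art=1, Latin=2, Statistics=4. Each listed conflict is separated.

4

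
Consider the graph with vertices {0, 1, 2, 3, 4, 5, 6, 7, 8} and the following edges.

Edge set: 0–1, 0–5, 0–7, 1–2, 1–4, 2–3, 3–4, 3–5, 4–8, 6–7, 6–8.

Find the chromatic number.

3

The cycle 3-5-0-1-4-3 has odd length 5, so it cannot be 2-colored; at least 3 colors are needed.
One proper 3-coloring: 0=a, 1=c, 2=b, 3=a, 4=b, 5=b, 6=c, 7=b, 8=a. Each edge has distinct colors on its endpoints.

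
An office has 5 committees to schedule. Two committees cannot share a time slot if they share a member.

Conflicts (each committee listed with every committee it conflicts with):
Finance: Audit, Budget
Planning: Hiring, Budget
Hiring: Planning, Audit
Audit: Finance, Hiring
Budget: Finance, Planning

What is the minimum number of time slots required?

3

The cycle Audit-Finance-Budget-Planning-Hiring-Audit has odd length 5, so it cannot be 2-colored; at least 3 time slots are needed.
3 time slots suffice: time slot 1 → {Hiring, Budget}; time slot 2 → {Finance, Planning}; time slot 3 → {Audit}. Every pair that conflicts lands in different time slots.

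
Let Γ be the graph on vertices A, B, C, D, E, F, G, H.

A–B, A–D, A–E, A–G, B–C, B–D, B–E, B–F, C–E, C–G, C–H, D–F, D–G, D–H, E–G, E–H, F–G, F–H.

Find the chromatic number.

D, F, H are pairwise adjacent, so at least 3 colors are needed.
3 colors suffice: A=3, B=1, C=3, D=2, E=2, F=3, G=1, H=1. Each edge has distinct colors on its endpoints.

3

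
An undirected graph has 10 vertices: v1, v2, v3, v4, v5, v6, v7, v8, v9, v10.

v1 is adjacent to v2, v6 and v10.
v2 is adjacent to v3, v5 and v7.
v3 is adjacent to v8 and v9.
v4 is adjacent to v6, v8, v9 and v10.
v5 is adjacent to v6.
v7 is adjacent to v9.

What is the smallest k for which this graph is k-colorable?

v5 and v6 are adjacent, so at least 2 colors are needed.
One proper 2-coloring: v1=B, v2=R, v3=B, v4=B, v5=B, v6=R, v7=B, v8=R, v9=R, v10=R. Each edge has distinct colors on its endpoints.

2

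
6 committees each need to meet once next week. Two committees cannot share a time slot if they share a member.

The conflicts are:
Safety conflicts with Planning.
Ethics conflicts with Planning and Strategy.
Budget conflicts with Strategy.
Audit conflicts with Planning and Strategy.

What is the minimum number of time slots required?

Audit and Planning conflict, so at least 2 time slots are needed.
A valid assignment using 2 time slots: Safety=2, Ethics=2, Budget=2, Audit=2, Planning=1, Strategy=1. No two conflicting committees share a time slot.

2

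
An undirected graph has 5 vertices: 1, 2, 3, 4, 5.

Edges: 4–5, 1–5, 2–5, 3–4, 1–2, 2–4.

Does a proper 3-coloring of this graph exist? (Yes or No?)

Yes

The chromatic number is 3. 2, 4, 5 are pairwise adjacent, so at least 3 colors are needed.
3 colors suffice: color red → {1, 4}; color blue → {2, 3}; color green → {5}.
That is already a proper 3-coloring.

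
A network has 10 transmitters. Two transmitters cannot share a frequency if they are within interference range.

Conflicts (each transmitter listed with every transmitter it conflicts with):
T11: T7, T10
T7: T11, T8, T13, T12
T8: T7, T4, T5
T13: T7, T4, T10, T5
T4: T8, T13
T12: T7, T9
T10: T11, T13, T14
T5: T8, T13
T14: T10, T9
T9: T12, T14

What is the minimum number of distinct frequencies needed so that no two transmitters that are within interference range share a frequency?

2

T13 and T4 conflict, so at least 2 frequencies are needed.
2 frequencies suffice: frequency 1 → {T11, T8, T13, T12, T14}; frequency 2 → {T7, T4, T10, T5, T9}. Each listed conflict is separated.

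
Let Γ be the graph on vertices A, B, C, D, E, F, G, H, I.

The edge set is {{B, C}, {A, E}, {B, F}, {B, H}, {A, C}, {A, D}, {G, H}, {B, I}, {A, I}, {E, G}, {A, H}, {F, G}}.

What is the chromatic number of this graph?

2

B and C are adjacent, so at least 2 colors are needed.
A valid assignment using 2 colors: A=1, B=1, C=2, D=2, E=2, F=2, G=1, H=2, I=2. Every edge joins two different colors.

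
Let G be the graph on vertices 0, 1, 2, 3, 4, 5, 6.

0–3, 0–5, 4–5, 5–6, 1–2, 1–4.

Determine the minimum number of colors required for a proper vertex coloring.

1 and 4 are adjacent, so at least 2 colors are needed.
2 colors suffice: color red → {1, 3, 5}; color blue → {0, 2, 4, 6}. Every edge joins two different colors.

2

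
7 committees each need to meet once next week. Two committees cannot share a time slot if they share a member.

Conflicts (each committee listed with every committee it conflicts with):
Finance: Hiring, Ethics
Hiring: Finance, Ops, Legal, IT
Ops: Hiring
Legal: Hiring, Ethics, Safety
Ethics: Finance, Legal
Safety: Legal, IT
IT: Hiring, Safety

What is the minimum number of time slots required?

Safety and IT conflict, so at least 2 time slots are needed.
2 time slots suffice: time slot 1 → {Hiring, Ethics, Safety}; time slot 2 → {Finance, Ops, Legal, IT}. No two conflicting committees share a time slot.

2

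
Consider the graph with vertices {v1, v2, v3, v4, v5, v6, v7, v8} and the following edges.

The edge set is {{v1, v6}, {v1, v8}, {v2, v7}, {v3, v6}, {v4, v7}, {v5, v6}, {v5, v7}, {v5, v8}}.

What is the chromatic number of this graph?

v4 and v7 are adjacent, so at least 2 colors are needed.
2 colors suffice: color 1 → {v1, v2, v3, v4, v5}; color 2 → {v6, v7, v8}. Every edge joins two different colors.

2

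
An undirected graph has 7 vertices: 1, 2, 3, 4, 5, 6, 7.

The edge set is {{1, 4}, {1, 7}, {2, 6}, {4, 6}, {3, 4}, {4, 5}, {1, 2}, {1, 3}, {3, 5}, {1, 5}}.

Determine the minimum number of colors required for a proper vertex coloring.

1, 3, 4, 5 are pairwise adjacent (a clique of size 4), so at least 4 colors are needed.
A valid assignment using 4 colors: 1=red, 2=blue, 3=green, 4=blue, 5=yellow, 6=red, 7=blue. Each edge has distinct colors on its endpoints.

4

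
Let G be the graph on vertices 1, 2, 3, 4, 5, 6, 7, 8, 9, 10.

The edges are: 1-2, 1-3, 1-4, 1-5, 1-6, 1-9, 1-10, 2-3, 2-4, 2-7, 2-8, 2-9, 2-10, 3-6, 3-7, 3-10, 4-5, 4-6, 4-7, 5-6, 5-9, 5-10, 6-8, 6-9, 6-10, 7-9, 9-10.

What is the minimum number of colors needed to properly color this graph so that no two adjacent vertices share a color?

1, 5, 6, 9, 10 are pairwise adjacent (a clique of size 5), so at least 5 colors are needed.
One proper 5-coloring: 1=red, 2=blue, 3=green, 4=green, 5=purple, 6=blue, 7=red, 8=red, 9=green, 10=yellow. Each edge has distinct colors on its endpoints.

5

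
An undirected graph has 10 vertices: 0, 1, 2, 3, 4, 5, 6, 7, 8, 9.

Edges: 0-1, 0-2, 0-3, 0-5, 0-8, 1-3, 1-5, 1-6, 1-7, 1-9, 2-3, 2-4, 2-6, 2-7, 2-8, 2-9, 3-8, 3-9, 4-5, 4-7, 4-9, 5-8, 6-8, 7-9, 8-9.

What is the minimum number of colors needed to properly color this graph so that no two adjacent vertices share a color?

4

2, 4, 7, 9 form a clique, so at least 4 colors are needed.
4 colors suffice: color red → {1, 2}; color blue → {0, 6, 9}; color green → {4, 8}; color yellow → {3, 5, 7}. Each edge has distinct colors on its endpoints.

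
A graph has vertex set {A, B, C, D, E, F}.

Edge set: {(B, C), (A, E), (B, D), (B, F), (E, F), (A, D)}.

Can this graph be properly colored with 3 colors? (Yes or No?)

The chromatic number is 3. The cycle E-A-D-B-F-E has odd length 5, so it cannot be 2-colored; at least 3 colors are needed.
3 colors suffice: A=1, B=1, C=2, D=2, E=3, F=2.
That is already a proper 3-coloring.

Yes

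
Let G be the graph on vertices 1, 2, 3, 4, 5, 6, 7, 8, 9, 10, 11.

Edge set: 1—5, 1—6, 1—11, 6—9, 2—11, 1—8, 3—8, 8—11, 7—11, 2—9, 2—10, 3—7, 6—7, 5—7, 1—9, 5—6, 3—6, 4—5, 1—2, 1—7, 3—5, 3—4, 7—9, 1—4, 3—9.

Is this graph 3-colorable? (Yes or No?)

1, 6, 7, 9 are pairwise adjacent (a clique of size 4), so at least 4 colors are needed.
So 3 colors are not enough.

No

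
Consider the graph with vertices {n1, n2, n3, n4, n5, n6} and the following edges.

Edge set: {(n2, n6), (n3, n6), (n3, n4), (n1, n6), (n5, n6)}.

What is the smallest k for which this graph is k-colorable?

n3 and n6 are adjacent, so at least 2 colors are needed.
2 colors suffice: color red → {n4, n6}; color blue → {n1, n2, n3, n5}. No two adjacent vertices share a color.

2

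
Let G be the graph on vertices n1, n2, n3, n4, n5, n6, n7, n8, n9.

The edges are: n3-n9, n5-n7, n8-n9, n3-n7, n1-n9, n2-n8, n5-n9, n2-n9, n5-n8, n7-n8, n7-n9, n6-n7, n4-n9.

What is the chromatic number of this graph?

4

n5, n7, n8, n9 form a clique, so at least 4 colors are needed.
4 colors suffice: color 1 → {n6, n9}; color 2 → {n1, n2, n4, n7}; color 3 → {n3, n8}; color 4 → {n5}. No two adjacent vertices share a color.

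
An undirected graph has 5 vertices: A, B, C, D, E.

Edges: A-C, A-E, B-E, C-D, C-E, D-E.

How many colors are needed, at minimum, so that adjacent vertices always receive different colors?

A, C, E form a triangle, so at least 3 colors are needed.
3 colors suffice: color red → {E}; color blue → {B, C}; color green → {A, D}. Each edge has distinct colors on its endpoints.

3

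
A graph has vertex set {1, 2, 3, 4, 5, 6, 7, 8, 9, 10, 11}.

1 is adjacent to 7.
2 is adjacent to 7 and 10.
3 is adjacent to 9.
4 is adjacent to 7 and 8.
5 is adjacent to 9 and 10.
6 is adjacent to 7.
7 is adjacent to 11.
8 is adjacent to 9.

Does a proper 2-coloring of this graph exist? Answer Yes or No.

No

The cycle 5-10-2-7-4-8-9-5 has odd length 7, so it cannot be 2-colored; at least 3 colors are needed.
So 2 colors are not enough.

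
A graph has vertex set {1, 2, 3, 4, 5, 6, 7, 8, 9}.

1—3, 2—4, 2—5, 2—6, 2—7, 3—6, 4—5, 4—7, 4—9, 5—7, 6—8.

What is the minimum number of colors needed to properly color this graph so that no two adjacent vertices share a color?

2, 4, 5, 7 are mutually adjacent (a clique of size 4), so at least 4 colors are needed.
4 colors suffice: color a → {1, 4, 6}; color b → {2, 3, 8, 9}; color c → {7}; color d → {5}. Each edge has distinct colors on its endpoints.

4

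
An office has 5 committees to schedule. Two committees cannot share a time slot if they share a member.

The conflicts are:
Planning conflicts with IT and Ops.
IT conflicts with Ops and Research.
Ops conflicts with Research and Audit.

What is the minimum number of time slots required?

3

Planning, IT, Ops pairwise conflict, so at least 3 time slots are needed.
3 time slots suffice: Planning=3, IT=2, Ops=1, Research=3, Audit=2. Every pair that conflicts lands in different time slots.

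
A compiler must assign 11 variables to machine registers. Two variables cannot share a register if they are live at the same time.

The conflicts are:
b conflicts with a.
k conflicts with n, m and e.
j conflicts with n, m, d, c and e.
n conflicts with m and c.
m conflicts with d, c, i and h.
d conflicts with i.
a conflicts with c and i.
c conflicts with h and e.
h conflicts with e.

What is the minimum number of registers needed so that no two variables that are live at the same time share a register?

4

j, n, m, c pairwise conflict, so at least 4 registers are needed.
4 registers suffice: b=2, k=2, j=3, n=4, m=1, d=2, a=1, c=2, i=3, h=3, e=1. Every pair that conflicts lands in different registers.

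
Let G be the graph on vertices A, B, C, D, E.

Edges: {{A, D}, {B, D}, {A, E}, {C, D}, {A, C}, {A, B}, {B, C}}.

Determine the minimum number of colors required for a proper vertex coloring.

A, B, C, D form a clique, so at least 4 colors are needed.
A valid assignment using 4 colors: A=1, B=3, C=4, D=2, E=2. No two adjacent vertices share a color.

4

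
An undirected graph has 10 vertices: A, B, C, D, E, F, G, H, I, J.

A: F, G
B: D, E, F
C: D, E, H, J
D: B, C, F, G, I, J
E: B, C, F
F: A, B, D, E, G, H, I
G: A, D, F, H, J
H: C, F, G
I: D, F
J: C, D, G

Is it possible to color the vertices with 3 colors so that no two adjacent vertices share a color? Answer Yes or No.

Yes

The chromatic number is 3. D, F, I form a triangle, so at least 3 colors are needed.
A valid assignment using 3 colors: A=blue, B=green, C=green, D=blue, E=blue, F=red, G=green, H=blue, I=green, J=red.
That is already a proper 3-coloring.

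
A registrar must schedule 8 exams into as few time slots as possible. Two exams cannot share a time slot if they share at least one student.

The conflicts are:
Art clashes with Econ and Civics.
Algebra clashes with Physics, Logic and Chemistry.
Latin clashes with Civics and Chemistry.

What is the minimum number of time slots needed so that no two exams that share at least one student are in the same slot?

Algebra and Chemistry conflict, so at least 2 time slots are needed.
2 time slots suffice: time slot 1 → {Art, Algebra, Latin}; time slot 2 → {Physics, Logic, Econ, Civics, Chemistry}. Every pair that conflicts lands in different time slots.

2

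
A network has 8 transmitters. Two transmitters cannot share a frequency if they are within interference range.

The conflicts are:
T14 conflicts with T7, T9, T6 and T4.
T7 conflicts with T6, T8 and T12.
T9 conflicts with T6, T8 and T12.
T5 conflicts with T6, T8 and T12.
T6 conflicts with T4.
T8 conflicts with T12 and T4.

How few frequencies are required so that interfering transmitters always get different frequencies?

3

T9, T8, T12 all conflict with each other, so at least 3 frequencies are needed.
A valid assignment using 3 frequencies: T14=2, T7=3, T9=3, T5=3, T6=1, T8=1, T12=2, T4=3. Each listed conflict is separated.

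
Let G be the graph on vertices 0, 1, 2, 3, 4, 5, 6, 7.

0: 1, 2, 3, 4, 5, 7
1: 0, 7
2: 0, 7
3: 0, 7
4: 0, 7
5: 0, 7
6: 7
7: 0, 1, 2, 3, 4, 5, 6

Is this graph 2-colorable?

0, 4, 7 form a triangle, so at least 3 colors are needed.
So 2 colors are not enough.

No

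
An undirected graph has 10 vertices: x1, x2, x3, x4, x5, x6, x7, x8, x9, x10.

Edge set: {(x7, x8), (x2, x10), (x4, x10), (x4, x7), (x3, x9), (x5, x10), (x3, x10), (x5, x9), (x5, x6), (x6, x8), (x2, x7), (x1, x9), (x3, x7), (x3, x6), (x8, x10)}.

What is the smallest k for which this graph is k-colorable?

2

x1 and x9 are adjacent, so at least 2 colors are needed.
2 colors suffice: color 1 → {x6, x7, x9, x10}; color 2 → {x1, x2, x3, x4, x5, x8}. Each edge has distinct colors on its endpoints.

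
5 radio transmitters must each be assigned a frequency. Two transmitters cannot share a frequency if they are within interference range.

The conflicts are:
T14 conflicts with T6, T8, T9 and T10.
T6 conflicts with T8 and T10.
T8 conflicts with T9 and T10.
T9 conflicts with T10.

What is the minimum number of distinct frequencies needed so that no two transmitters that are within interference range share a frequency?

4

T14, T8, T9, T10 pairwise conflict, so at least 4 frequencies are needed.
4 frequencies suffice: frequency 1 → {T10}; frequency 2 → {T14}; frequency 3 → {T8}; frequency 4 → {T6, T9}. Every pair that conflicts lands in different frequencies.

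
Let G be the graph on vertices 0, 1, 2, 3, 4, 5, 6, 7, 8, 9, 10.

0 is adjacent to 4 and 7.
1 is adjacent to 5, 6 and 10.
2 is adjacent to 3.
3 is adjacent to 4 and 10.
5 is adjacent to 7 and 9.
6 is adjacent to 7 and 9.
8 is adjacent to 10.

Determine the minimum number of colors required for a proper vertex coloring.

3

The cycle 1-5-7-0-4-3-10-1 has odd length 7, so it cannot be 2-colored; at least 3 colors are needed.
A valid assignment using 3 colors: 0=a, 1=b, 2=a, 3=b, 4=c, 5=a, 6=a, 7=b, 8=b, 9=b, 10=a. Every edge joins two different colors.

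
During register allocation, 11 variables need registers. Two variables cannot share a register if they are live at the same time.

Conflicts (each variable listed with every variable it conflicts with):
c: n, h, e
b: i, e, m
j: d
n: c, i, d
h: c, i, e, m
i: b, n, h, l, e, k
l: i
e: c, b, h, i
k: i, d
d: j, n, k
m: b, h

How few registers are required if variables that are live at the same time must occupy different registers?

3

b, i, e all conflict with each other, so at least 3 registers are needed.
3 registers suffice: register 1 → {c, i, d, m}; register 2 → {j, n, l, e, k}; register 3 → {b, h}. Each listed conflict is separated.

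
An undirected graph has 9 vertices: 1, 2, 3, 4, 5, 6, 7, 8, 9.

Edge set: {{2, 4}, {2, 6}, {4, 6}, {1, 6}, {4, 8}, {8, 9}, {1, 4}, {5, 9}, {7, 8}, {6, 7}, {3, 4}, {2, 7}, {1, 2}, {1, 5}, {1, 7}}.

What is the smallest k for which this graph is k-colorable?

1, 2, 6, 7 form a clique, so at least 4 colors are needed.
4 colors suffice: color red → {4, 7, 9}; color blue → {1, 3, 8}; color green → {2, 5}; color yellow → {6}. Each edge has distinct colors on its endpoints.

4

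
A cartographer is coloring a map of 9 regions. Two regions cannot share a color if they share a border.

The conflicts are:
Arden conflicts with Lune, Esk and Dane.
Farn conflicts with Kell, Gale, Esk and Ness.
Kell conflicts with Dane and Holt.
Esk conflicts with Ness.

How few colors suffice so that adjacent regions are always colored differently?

Farn, Esk, Ness are mutually in conflict, so at least 3 colors are needed.
3 colors suffice: color 1 → {Arden, Farn, Holt}; color 2 → {Kell, Lune, Gale, Esk}; color 3 → {Ness, Dane}. Each listed conflict is separated.

3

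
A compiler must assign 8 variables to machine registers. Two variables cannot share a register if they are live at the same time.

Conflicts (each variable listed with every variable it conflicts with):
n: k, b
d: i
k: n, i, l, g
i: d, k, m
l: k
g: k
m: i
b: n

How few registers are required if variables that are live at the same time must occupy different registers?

2

n and b conflict, so at least 2 registers are needed.
2 registers suffice: register 1 → {d, k, m, b}; register 2 → {n, i, l, g}. No two conflicting variables share a register.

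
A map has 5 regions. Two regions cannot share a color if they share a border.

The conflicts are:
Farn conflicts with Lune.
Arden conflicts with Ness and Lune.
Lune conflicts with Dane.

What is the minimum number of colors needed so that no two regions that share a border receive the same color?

Arden and Lune conflict, so at least 2 colors are needed.
2 colors suffice: color 1 → {Ness, Lune}; color 2 → {Farn, Arden, Dane}. Every pair that conflicts lands in different colors.

2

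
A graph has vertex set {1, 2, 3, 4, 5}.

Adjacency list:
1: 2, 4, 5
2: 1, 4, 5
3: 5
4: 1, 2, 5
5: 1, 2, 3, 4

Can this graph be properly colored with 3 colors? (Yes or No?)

No

1, 2, 4, 5 form a clique, so at least 4 colors are needed.
So 3 colors are not enough.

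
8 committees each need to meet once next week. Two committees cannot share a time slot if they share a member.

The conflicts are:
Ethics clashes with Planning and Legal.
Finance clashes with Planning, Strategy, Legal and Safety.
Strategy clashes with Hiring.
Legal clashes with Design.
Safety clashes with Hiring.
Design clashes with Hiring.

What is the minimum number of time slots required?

The cycle Design-Legal-Finance-Safety-Hiring-Design has odd length 5, so it cannot be 2-colored; at least 3 time slots are needed.
3 time slots suffice: time slot 1 → {Ethics, Finance, Hiring}; time slot 2 → {Planning, Strategy, Legal, Safety}; time slot 3 → {Design}. Every pair that conflicts lands in different time slots.

3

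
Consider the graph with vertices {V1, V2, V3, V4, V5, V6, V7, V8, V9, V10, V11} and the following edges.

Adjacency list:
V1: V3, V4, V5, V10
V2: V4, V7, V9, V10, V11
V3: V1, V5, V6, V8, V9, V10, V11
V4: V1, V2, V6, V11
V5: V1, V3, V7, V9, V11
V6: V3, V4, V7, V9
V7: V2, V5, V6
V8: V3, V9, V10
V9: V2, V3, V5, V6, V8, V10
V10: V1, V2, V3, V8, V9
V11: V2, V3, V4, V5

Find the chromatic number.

V3, V8, V9, V10 form a clique, so at least 4 colors are needed.
4 colors suffice: color 1 → {V2, V3}; color 2 → {V4, V7, V9}; color 3 → {V5, V6, V10}; color 4 → {V1, V8, V11}. Every edge joins two different colors.

4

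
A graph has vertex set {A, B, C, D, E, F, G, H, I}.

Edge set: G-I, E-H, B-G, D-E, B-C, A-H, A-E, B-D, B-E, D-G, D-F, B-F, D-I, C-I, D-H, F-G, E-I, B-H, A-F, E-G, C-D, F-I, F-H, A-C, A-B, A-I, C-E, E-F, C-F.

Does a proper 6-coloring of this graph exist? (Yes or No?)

Yes

The chromatic number is 5. B, D, E, F, G are pairwise adjacent (a clique of size 5), so at least 5 colors are needed.
One proper 5-coloring: A=4, B=3, C=5, D=4, E=1, F=2, G=5, H=5, I=3.
Since 6 ≥ 5, a proper 6-coloring certainly exists.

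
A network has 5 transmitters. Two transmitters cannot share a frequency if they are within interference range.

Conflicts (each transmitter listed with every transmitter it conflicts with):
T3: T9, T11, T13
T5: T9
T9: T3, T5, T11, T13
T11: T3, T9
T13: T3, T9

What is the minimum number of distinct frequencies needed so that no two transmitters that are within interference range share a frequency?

3

T3, T9, T11 are mutually in conflict, so at least 3 frequencies are needed.
3 frequencies suffice: frequency 1 → {T9}; frequency 2 → {T3, T5}; frequency 3 → {T11, T13}. Each listed conflict is separated.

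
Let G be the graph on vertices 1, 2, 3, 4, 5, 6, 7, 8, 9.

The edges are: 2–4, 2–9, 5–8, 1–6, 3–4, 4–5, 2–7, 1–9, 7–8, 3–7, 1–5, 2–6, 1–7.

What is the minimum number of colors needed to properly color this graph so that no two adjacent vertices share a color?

The cycle 7-2-4-5-8-7 has odd length 5, so it cannot be 2-colored; at least 3 colors are needed.
3 colors suffice: color a → {4, 6, 7, 9}; color b → {1, 2, 3, 8}; color c → {5}. Each edge has distinct colors on its endpoints.

3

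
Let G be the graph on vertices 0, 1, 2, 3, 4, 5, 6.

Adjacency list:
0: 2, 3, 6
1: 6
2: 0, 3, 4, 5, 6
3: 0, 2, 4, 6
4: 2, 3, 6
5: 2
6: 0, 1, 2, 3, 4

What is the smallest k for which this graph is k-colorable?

0, 2, 3, 6 form a clique, so at least 4 colors are needed.
A valid assignment using 4 colors: 0=d, 1=b, 2=b, 3=c, 4=d, 5=a, 6=a. Every edge joins two different colors.

4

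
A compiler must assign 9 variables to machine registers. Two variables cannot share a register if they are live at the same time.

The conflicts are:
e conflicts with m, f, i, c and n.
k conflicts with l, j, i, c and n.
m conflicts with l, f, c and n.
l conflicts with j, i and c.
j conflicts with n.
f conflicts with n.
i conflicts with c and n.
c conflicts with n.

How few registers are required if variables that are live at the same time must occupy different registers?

4

k, l, i, c are mutually in conflict, so at least 4 registers are needed.
4 registers suffice: e=4, k=4, m=3, l=1, j=2, f=2, i=3, c=2, n=1. Each listed conflict is separated.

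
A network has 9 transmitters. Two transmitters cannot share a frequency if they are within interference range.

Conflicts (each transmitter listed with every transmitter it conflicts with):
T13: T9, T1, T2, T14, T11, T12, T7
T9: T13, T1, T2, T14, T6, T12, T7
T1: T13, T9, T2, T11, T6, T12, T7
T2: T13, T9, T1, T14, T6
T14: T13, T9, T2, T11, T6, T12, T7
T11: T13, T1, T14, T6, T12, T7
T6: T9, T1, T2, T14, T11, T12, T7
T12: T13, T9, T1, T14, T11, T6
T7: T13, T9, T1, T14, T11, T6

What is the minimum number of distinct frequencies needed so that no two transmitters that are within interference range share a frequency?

T13, T14, T11, T7 are mutually in conflict, so at least 4 frequencies are needed.
4 frequencies suffice: frequency 1 → {T1, T14}; frequency 2 → {T13, T6}; frequency 3 → {T9, T11}; frequency 4 → {T2, T12, T7}. No two conflicting transmitters share a frequency.

4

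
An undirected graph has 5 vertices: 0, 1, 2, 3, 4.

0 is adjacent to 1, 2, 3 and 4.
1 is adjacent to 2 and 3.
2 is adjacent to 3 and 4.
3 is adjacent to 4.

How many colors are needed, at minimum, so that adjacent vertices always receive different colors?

4

0, 1, 2, 3 are pairwise adjacent (a clique of size 4), so at least 4 colors are needed.
4 colors suffice: color red → {3}; color blue → {0}; color green → {2}; color yellow → {1, 4}. Every edge joins two different colors.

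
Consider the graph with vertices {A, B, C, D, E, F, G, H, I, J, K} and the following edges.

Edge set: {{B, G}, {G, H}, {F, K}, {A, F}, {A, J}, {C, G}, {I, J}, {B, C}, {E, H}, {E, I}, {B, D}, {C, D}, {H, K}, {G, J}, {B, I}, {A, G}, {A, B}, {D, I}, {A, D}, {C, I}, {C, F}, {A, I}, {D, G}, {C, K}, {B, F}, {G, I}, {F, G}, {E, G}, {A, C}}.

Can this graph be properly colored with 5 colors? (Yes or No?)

No

A, B, C, D, G, I are mutually adjacent (a clique of size 6), so at least 6 colors are needed.
So 5 colors are not enough.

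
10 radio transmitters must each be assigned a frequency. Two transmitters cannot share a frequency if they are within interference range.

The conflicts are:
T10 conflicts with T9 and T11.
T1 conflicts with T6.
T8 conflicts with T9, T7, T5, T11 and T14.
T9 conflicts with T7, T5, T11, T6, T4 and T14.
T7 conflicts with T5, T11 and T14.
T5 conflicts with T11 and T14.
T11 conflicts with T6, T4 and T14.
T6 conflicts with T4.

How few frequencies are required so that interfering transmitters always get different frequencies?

T8, T9, T7, T5, T11, T14 pairwise conflict, so at least 6 frequencies are needed.
Using 6 frequencies: T10=3, T1=1, T8=3, T9=2, T7=6, T5=5, T11=1, T6=3, T4=4, T14=4. Each listed conflict is separated.

6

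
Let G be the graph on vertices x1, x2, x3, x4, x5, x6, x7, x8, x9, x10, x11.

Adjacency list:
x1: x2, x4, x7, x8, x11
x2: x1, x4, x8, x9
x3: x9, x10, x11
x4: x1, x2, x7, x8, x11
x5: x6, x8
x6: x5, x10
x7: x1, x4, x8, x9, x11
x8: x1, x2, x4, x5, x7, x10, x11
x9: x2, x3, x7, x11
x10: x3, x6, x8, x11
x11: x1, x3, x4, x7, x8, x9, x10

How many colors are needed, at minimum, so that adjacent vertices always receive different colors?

5

x1, x4, x7, x8, x11 are mutually adjacent (a clique of size 5), so at least 5 colors are needed.
5 colors suffice: color 1 → {x6, x8, x9}; color 2 → {x2, x5, x11}; color 3 → {x1, x10}; color 4 → {x3, x7}; color 5 → {x4}. No two adjacent vertices share a color.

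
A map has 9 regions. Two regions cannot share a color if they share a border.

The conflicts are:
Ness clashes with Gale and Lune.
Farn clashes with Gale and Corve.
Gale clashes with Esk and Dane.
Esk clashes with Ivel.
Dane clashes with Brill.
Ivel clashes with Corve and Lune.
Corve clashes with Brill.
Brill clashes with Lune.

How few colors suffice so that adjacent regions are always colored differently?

3

The cycle Esk-Gale-Ness-Lune-Ivel-Esk has odd length 5, so it cannot be 2-colored; at least 3 colors are needed.
3 colors suffice: Ness=3, Farn=3, Gale=1, Esk=2, Dane=2, Ivel=1, Corve=2, Brill=1, Lune=2. Every pair that conflicts lands in different colors.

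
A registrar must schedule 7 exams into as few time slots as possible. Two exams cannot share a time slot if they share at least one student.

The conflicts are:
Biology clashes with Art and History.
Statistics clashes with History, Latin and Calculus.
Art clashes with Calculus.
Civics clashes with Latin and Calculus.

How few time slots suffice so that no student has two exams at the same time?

The cycle Statistics-History-Biology-Art-Calculus-Statistics has odd length 5, so it cannot be 2-colored; at least 3 time slots are needed.
3 time slots suffice: Biology=1, Statistics=1, Art=3, Civics=1, History=2, Latin=2, Calculus=2. No two conflicting exams share a time slot.

3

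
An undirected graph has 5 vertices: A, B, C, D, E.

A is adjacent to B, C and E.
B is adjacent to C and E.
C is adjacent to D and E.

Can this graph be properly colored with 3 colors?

A, B, C, E are pairwise adjacent (a clique of size 4), so at least 4 colors are needed.
So 3 colors are not enough.

No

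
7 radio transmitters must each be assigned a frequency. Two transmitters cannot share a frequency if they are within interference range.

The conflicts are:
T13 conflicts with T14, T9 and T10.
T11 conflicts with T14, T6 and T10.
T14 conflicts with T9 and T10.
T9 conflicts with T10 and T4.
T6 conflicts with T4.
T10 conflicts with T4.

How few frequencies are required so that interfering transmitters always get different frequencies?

T13, T14, T9, T10 all conflict with each other, so at least 4 frequencies are needed.
A valid assignment using 4 frequencies: T13=4, T11=2, T14=3, T9=2, T6=1, T10=1, T4=3. Every pair that conflicts lands in different frequencies.

4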